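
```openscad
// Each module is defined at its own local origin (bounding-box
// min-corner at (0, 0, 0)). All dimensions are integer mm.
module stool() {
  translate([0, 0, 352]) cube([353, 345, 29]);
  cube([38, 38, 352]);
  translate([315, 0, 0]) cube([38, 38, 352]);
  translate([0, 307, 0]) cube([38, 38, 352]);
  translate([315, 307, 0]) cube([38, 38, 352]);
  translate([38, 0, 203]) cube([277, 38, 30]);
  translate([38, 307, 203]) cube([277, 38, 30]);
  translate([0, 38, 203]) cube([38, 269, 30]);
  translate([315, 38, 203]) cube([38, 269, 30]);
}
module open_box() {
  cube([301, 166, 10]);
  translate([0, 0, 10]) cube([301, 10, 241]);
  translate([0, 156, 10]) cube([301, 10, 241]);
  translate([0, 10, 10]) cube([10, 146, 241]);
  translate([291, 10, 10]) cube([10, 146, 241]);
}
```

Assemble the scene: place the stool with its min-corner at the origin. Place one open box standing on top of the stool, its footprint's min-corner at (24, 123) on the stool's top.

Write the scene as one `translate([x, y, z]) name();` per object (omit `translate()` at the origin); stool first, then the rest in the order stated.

stool();
translate([24, 123, 381]) open_box();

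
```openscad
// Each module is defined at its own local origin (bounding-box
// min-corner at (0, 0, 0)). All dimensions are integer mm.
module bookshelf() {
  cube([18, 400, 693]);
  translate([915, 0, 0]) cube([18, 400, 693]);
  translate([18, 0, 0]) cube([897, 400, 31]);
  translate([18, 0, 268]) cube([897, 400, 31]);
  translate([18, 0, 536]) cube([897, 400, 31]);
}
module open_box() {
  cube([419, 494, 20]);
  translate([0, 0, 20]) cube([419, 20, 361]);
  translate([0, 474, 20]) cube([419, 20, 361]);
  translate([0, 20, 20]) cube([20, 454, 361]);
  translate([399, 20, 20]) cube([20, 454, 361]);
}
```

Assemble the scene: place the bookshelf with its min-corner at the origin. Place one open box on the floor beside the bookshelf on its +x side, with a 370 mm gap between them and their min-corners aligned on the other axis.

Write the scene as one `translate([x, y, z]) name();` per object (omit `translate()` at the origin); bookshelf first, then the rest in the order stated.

bookshelf();
translate([1303, 0, 0]) open_box();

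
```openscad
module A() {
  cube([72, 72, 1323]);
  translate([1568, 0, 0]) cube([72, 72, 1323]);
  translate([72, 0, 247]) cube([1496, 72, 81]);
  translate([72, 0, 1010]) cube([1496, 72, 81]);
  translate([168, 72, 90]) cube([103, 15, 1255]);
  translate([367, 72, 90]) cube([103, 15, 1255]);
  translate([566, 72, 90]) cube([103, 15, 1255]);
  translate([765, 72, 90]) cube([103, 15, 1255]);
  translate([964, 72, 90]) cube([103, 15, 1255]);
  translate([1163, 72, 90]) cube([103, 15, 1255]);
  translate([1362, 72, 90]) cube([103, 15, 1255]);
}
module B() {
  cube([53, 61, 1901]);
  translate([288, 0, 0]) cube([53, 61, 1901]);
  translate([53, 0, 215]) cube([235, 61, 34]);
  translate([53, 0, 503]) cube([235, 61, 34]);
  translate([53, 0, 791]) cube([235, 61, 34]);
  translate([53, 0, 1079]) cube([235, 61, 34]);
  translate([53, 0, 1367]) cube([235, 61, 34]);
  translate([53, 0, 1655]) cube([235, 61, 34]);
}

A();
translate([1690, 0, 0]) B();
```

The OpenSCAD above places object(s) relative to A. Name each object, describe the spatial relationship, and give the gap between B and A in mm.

The ladder's nearest face is 50 mm from the fence section's +x face.

A is a fence section. B is a ladder. The ladder is on the floor beside the fence section on its +x side. The gap between the ladder and the fence section is 50 mm.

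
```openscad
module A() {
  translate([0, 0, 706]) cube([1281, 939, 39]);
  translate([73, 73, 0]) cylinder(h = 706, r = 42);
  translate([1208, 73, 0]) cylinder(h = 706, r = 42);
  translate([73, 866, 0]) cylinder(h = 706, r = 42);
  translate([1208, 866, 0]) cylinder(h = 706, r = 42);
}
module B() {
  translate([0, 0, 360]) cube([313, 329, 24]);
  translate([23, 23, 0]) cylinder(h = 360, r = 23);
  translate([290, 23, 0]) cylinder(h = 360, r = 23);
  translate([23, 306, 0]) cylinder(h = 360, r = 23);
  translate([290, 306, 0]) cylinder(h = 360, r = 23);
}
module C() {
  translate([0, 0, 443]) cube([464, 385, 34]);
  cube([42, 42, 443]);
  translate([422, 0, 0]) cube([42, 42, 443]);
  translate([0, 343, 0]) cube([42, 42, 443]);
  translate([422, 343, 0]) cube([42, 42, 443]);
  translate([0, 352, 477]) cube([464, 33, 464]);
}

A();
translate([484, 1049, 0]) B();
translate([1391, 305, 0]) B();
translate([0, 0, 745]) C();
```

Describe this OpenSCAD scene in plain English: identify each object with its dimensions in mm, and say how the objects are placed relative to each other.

A is a table: top 1281 mm (x) × 939 mm (y), 39 mm thick, upper face at z = 745 mm, on four round legs of 84 mm diameter, each leg's bounding box inset 31 mm from the nearest pair of top edges, running from z = 0 to the bottom of the top.

B is a simple wooden stool: a rectangular seat 313 mm (x) by 329 mm (y), 24 mm thick, top face at z = 384 mm, on four round legs, each 46 mm in diameter. The legs rest on z = 0, each leg's axis is inset half a diameter from the nearest pair of seat edges (so the leg's bounding box is flush with the corner).

C is a chair: 464×385 mm seat, 34 mm thick, top at z = 477 mm, on four 42 mm square corner legs flush with the seat edges. A 33 mm thick backrest slab spans the full seat width, extending 464 mm above the seat top, its back face flush with the seat's +y edge.

Two stools sit around the table at the +y, +x sides. The chair is on top of the table.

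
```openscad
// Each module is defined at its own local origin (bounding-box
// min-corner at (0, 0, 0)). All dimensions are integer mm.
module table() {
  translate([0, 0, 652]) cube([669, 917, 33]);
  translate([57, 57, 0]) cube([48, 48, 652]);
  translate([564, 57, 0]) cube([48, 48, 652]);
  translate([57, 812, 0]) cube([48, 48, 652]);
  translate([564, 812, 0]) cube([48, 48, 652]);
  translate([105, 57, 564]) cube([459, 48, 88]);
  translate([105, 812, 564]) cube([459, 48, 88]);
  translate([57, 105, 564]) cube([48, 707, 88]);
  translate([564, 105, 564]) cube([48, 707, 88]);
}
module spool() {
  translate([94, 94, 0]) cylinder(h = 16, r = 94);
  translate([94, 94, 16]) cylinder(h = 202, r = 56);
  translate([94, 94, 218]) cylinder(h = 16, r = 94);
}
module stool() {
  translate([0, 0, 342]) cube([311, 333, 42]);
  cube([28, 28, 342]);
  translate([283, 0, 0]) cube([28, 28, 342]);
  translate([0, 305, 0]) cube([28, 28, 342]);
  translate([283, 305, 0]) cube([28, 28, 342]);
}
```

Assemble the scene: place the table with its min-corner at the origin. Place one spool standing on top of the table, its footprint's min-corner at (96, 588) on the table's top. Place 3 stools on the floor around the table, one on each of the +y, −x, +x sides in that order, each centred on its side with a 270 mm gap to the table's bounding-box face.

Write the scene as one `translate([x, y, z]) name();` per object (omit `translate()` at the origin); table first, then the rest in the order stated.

table();
translate([96, 588, 685]) spool();
translate([179, 1187, 0]) stool();
translate([-581, 292, 0]) stool();
translate([939, 292, 0]) stool();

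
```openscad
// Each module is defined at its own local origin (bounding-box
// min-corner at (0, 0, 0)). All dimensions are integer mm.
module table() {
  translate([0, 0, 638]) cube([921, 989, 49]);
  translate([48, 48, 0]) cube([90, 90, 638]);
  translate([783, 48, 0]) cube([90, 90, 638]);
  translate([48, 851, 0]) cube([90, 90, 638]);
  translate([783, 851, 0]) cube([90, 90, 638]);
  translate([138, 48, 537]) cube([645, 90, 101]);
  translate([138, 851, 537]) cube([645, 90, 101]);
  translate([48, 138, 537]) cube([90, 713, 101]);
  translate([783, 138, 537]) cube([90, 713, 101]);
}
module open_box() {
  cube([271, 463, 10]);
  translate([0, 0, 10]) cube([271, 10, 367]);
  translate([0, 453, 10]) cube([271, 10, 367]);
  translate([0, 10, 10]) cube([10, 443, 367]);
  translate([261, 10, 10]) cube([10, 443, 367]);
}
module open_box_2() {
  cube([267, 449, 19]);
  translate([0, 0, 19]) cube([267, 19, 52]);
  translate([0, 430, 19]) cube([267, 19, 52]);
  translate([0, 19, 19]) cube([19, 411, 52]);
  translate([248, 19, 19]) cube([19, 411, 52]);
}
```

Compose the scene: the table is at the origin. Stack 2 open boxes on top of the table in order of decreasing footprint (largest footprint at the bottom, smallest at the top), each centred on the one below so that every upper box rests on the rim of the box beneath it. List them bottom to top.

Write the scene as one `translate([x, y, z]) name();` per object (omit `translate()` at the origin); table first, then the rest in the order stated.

table();
translate([325, 263, 687]) open_box();
translate([327, 270, 1064]) open_box_2();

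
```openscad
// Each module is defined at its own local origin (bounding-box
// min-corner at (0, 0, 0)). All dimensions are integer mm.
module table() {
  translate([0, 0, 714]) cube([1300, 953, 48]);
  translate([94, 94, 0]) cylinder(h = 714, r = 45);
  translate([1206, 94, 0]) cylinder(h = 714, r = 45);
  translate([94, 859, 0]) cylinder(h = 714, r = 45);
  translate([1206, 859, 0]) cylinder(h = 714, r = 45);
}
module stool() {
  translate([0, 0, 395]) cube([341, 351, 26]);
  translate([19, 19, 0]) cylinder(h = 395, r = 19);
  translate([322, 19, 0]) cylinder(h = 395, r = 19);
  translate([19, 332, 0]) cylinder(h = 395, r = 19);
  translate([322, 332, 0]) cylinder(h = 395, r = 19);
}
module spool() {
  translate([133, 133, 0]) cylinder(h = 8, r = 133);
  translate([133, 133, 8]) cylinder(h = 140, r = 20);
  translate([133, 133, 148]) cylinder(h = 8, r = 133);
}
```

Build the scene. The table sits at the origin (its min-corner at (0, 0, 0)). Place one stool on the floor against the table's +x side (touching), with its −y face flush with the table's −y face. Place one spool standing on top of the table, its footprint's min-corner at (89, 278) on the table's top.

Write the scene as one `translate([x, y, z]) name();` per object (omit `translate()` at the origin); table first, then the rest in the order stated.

table();
translate([1300, 0, 0]) stool();
translate([89, 278, 762]) spool();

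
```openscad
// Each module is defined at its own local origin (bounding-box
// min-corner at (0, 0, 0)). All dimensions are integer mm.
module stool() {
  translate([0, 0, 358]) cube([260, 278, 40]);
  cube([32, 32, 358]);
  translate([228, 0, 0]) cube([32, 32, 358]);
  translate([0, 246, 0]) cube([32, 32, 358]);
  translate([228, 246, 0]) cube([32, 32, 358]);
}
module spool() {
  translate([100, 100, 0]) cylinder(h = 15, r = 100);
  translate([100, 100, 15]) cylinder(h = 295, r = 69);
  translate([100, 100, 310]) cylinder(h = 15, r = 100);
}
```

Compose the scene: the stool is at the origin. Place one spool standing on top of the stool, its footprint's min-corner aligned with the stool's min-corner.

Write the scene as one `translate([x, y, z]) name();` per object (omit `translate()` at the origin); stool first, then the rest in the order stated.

stool();
translate([0, 0, 398]) spool();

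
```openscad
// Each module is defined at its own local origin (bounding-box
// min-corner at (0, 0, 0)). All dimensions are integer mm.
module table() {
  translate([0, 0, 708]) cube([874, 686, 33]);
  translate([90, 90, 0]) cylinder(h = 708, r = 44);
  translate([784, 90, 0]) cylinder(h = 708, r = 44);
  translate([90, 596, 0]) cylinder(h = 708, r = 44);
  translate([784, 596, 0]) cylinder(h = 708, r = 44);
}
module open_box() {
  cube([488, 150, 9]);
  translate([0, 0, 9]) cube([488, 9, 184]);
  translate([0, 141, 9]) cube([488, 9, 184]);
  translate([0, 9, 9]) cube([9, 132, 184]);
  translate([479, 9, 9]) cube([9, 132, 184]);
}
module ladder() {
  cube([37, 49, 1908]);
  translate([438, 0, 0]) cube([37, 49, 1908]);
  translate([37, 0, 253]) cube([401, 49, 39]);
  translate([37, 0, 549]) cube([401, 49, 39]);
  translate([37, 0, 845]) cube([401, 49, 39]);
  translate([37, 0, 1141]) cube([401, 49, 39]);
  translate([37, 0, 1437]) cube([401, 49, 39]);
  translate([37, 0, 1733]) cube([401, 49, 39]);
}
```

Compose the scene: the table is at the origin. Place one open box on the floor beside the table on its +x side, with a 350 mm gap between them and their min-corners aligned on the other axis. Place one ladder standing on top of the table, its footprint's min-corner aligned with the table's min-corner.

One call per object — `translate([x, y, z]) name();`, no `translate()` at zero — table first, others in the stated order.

table();
translate([1224, 0, 0]) open_box();
translate([0, 0, 741]) ladder();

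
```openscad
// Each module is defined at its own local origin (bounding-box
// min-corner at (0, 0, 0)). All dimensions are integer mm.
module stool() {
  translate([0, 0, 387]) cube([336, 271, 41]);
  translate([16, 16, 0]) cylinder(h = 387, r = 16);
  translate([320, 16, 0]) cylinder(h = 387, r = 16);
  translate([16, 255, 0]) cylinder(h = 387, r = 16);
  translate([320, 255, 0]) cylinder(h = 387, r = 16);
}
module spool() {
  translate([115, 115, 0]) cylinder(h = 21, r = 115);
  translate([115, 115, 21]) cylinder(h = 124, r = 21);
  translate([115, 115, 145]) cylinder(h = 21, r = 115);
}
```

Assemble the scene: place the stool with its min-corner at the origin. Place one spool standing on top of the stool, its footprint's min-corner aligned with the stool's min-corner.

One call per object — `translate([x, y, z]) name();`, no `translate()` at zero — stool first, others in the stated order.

stool();
translate([0, 0, 428]) spool();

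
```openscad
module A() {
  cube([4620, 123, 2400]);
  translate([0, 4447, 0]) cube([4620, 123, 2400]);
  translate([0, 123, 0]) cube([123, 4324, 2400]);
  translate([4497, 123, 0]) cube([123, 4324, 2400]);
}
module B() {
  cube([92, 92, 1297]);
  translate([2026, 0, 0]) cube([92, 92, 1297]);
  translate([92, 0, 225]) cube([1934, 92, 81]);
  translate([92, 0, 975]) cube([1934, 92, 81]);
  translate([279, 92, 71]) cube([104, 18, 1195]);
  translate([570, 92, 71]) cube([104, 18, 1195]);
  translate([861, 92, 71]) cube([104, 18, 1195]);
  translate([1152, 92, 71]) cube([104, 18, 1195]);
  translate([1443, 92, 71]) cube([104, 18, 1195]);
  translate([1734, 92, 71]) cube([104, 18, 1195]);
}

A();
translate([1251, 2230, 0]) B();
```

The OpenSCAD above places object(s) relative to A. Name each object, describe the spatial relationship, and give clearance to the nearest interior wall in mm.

Clearances: x = 1128, y = 2107; minimum 1128 mm.

A is a house frame. B is a fence section. The fence section sits inside the house frame, centred. The clearance to the nearest interior wall is 1128 mm.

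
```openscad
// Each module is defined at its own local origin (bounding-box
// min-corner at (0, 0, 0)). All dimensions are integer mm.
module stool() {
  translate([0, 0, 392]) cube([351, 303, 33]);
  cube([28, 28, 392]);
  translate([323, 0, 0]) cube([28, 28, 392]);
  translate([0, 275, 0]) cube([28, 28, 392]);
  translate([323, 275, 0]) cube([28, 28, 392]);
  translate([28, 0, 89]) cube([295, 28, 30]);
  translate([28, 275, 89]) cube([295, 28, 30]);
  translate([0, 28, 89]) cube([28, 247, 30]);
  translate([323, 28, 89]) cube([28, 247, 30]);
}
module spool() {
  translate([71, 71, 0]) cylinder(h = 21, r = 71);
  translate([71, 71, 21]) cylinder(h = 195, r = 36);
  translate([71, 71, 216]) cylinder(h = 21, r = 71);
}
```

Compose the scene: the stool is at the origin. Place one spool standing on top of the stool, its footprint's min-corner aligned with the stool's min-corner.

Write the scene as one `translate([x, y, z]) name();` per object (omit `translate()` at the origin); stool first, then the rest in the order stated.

stool();
translate([0, 0, 425]) spool();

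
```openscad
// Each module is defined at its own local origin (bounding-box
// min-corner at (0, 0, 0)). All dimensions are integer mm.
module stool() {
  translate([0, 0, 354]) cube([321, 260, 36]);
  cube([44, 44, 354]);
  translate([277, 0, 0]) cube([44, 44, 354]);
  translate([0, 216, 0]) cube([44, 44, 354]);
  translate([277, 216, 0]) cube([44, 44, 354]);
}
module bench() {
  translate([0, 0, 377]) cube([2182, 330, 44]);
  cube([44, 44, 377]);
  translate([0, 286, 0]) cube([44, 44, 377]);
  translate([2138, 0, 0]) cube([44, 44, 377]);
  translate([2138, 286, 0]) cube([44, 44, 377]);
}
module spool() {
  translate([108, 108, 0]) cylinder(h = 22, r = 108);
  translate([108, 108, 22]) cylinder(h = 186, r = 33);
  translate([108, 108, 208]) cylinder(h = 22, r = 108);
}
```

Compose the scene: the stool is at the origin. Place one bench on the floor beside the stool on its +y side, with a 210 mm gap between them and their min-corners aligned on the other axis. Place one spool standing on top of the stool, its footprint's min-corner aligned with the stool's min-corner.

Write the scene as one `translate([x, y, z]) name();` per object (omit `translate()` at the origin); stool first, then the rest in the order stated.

stool();
translate([0, 470, 0]) bench();
translate([0, 0, 390]) spool();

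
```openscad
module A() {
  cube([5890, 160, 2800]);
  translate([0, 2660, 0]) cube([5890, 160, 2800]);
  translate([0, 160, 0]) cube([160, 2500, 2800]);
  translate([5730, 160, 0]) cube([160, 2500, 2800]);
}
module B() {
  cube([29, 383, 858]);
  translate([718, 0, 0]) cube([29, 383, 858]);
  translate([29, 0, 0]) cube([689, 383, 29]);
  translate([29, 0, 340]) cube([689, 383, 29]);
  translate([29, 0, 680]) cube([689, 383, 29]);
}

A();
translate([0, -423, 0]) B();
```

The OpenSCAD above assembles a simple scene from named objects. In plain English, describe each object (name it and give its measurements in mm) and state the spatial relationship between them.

A is a box-shaped house frame (walls only): outside footprint 5890×2820 mm, wall height 2800 mm, wall thickness 160 mm. The two y-facing walls run the full x-width; the two x-facing walls fit between the inner faces of the y-facing walls.

B is an open bookshelf. Two side panels, each 29 mm thick, 383 mm deep and 858 mm tall, stand 747 mm apart (outside-to-outside). Between them sit 3 shelves, each 29 mm thick and 383 mm deep, spanning the full gap between the sides. The bottom shelf rests on the floor (its underside at z = 0) and the clear gap between one shelf's top and the next shelf's underside is 311 mm.

The bookshelf is on the floor beside the house frame on its −y side.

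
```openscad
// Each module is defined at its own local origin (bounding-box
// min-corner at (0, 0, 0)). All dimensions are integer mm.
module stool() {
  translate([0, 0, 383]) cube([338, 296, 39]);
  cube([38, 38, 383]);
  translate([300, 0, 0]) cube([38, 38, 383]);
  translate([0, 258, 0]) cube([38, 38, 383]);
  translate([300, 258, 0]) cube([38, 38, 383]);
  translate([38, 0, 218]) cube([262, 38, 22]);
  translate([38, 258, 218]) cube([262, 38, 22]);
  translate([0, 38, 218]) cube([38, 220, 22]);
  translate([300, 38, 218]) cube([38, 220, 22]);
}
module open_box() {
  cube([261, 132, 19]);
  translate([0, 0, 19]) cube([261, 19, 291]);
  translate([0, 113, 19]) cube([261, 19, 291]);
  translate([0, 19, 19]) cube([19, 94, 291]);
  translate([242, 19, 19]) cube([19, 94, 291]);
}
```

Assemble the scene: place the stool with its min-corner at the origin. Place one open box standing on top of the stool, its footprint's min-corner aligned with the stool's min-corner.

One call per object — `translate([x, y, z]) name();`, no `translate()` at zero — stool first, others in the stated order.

stool();
translate([0, 0, 422]) open_box();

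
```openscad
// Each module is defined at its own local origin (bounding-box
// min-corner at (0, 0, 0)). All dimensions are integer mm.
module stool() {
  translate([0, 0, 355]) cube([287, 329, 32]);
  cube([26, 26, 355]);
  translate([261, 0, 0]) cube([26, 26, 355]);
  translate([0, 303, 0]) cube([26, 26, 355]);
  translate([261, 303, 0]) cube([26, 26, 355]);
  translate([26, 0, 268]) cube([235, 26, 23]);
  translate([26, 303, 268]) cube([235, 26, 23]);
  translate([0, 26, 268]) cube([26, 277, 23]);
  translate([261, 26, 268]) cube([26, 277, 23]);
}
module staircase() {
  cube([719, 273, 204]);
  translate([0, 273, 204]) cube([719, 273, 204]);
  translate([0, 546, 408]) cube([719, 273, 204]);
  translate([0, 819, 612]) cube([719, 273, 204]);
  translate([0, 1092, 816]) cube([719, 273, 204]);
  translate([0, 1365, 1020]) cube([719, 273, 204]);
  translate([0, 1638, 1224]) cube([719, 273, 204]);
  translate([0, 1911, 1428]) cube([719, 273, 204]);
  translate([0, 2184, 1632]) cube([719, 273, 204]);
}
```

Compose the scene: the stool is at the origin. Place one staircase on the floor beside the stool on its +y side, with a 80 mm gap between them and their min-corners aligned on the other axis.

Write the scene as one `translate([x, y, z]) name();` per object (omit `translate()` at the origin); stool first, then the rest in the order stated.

stool();
translate([0, 409, 0]) staircase();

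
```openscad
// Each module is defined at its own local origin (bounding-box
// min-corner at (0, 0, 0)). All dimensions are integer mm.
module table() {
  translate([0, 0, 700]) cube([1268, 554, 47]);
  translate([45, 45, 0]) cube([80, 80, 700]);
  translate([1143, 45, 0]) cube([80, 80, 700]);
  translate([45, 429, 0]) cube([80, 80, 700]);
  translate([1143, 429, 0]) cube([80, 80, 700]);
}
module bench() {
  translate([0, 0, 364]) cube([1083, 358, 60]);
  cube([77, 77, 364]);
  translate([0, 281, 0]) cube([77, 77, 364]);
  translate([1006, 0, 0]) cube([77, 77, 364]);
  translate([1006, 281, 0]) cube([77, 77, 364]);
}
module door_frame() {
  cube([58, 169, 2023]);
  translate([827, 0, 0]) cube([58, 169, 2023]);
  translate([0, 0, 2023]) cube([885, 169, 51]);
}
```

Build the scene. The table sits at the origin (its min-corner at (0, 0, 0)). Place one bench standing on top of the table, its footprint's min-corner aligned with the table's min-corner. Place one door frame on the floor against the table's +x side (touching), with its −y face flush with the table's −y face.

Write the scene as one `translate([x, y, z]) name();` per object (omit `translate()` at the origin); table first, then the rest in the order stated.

table();
translate([0, 0, 747]) bench();
translate([1268, 0, 0]) door_frame();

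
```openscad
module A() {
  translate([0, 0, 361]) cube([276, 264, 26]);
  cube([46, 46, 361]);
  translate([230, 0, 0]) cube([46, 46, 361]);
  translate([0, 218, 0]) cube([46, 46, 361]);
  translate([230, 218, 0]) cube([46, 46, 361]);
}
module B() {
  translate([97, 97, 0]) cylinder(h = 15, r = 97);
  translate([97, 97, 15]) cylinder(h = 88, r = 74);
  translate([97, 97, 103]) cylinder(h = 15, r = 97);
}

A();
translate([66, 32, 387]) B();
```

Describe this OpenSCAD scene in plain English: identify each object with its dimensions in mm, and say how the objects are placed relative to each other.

A is a four-legged stool. The seat is a 276×264×26 mm slab whose top surface is at z = 387 mm; four square legs, each 46×46 mm in cross-section, run from the floor (z = 0) to the underside of the seat, each flush with a corner of the seat.

B is a spool: two coaxial disc flanges of radius 97 mm and thickness 15 mm, joined by a core cylinder of radius 74 mm and height 88 mm. The lower flange rests on z = 0 and the three cylinders share a vertical axis.

The spool is on top of the stool.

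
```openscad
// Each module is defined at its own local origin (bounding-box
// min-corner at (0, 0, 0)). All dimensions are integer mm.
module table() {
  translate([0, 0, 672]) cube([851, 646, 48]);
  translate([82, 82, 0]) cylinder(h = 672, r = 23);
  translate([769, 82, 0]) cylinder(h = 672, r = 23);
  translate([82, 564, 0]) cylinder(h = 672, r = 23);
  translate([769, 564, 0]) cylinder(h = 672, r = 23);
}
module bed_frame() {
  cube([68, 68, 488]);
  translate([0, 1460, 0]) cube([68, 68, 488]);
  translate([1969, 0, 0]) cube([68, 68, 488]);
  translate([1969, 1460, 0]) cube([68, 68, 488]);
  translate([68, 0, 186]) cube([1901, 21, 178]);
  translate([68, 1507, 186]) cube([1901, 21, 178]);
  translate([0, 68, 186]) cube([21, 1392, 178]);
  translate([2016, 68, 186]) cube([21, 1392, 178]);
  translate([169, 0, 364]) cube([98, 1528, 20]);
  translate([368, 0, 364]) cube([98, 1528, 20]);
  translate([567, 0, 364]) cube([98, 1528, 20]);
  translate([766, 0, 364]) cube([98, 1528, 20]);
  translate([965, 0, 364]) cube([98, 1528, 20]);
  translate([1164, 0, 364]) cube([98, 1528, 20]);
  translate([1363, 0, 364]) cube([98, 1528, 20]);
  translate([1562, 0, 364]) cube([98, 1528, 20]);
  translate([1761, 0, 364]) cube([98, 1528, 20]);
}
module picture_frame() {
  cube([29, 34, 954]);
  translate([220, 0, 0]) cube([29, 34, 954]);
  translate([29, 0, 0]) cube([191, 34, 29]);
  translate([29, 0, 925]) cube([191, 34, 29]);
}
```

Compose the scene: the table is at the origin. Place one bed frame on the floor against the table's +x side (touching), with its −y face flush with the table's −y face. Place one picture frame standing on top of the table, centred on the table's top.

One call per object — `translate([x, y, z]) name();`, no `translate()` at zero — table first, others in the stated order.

table();
translate([851, 0, 0]) bed_frame();
translate([301, 306, 720]) picture_frame();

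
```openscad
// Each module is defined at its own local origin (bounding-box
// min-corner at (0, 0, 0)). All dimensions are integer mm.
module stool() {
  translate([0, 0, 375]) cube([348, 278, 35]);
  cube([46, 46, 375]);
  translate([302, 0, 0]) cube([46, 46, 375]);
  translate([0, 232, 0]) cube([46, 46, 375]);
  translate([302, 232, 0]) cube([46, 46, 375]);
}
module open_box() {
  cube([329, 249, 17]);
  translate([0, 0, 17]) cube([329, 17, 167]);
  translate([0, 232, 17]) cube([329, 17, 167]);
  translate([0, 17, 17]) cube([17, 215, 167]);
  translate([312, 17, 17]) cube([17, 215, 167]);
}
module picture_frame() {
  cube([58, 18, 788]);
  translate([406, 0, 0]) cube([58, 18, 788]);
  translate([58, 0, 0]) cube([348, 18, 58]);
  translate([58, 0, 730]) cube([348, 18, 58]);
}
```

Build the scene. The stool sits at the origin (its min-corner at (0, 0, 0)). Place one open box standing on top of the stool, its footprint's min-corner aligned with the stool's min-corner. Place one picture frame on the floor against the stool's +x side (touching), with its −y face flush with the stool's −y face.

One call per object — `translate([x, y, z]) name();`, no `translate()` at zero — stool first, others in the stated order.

stool();
translate([0, 0, 410]) open_box();
translate([348, 0, 0]) picture_frame();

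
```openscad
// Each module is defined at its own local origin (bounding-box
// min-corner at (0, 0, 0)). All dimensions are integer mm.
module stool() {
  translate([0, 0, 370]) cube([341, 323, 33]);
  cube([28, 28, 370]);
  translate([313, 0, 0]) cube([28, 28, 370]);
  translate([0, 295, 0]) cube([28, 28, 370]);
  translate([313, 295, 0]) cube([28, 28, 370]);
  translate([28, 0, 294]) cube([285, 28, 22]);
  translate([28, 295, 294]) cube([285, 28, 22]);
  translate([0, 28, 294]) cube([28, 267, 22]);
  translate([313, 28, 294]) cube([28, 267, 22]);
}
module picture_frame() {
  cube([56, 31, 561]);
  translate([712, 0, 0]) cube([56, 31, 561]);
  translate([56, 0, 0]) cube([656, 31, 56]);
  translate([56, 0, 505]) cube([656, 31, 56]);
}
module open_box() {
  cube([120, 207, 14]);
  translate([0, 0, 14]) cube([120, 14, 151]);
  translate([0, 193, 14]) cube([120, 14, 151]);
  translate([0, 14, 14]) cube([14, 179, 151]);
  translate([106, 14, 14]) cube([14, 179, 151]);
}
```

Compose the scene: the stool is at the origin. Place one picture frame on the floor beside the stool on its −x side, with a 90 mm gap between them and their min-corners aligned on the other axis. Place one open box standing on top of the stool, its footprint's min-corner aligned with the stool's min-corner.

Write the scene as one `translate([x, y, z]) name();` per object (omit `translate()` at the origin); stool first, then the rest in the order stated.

stool();
translate([-858, 0, 0]) picture_frame();
translate([0, 0, 403]) open_box();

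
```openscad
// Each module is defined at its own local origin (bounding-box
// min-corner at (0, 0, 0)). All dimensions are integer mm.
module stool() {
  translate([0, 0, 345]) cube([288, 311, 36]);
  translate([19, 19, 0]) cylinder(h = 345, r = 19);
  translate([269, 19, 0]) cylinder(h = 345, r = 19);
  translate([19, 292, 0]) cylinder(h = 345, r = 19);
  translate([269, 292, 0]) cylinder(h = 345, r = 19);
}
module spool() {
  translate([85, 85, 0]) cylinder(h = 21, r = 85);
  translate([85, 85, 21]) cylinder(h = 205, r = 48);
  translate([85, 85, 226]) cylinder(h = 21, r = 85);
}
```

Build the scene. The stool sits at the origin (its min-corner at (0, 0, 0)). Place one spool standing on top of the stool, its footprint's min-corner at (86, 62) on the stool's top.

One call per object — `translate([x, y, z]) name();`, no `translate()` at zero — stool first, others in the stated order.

stool();
translate([86, 62, 381]) spool();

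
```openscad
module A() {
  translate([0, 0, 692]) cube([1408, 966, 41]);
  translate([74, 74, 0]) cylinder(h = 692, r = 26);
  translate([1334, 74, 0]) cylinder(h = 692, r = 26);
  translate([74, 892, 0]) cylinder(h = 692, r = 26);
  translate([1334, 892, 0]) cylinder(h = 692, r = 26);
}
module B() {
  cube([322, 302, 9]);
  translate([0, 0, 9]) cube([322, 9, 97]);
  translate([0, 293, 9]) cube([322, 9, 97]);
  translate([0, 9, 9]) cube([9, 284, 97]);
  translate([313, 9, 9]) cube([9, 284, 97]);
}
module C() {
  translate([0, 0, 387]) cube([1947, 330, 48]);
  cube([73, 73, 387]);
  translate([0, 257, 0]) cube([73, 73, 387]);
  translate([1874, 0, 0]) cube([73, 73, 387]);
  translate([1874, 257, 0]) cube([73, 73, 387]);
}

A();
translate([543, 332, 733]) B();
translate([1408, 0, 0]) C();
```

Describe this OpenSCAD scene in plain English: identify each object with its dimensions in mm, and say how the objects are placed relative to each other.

A is a table with a 1408×966 mm rectangular top, 41 mm thick, top surface at z = 733 mm, supported by four round legs of 52 mm diameter, each leg's bounding box inset 48 mm from the nearest pair of top edges, running from the floor.

B is an open storage box with external size 322×302×106 mm and wall thickness 9 mm (the base is also 9 mm thick). The base covers the whole footprint; the four walls stand on the base, with the y-facing walls full-width and the x-facing walls fitting between their inner faces.

C is a bench: a 1947×330 mm seat slab, 48 mm thick, top at z = 435 mm, on four 73×73 mm square legs flush with the seat corners and standing on z = 0.

The open box is on top of the table, centred. The bench is against the table's +x side, with their −y faces flush.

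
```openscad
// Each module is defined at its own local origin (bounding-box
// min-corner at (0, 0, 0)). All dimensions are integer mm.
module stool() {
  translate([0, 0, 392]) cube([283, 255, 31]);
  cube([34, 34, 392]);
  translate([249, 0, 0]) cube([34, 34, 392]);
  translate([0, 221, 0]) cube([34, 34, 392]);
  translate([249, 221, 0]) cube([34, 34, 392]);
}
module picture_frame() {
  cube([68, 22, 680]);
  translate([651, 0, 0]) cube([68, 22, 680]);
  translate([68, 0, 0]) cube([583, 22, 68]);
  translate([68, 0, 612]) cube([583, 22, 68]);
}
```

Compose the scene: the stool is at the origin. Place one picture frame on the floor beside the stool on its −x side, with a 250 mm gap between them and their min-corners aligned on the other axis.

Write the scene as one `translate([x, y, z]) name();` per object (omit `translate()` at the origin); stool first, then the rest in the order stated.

stool();
translate([-969, 0, 0]) picture_frame();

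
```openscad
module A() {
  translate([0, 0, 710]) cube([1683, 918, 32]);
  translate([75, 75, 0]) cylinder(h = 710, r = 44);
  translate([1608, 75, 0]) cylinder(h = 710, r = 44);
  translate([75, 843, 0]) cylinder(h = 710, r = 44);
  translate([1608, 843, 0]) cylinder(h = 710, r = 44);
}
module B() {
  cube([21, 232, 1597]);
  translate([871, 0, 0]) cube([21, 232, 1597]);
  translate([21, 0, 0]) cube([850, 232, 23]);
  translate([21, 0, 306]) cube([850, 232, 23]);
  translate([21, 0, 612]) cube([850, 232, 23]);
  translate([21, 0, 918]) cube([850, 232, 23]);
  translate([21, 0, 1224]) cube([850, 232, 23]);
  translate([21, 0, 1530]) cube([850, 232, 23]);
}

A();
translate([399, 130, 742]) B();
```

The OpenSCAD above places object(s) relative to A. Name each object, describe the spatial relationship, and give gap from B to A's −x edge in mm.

A is a table. B is a bookshelf. The bookshelf is on top of the table. The gap from the bookshelf to the table's −x edge is 399 mm.

The bookshelf's min-x is at 399; the table's min-x is 0; gap = 399 mm.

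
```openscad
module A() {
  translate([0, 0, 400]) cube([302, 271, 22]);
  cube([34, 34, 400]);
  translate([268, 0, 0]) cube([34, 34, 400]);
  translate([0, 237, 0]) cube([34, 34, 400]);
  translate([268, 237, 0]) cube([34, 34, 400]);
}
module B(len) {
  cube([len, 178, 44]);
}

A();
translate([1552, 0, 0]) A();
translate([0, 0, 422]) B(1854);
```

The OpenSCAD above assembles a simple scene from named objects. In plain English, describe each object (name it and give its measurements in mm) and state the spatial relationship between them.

A is a four-legged stool. The seat is a 302×271×22 mm slab whose top surface is at z = 422 mm; four square legs, each 34×34 mm in cross-section, run from the floor (z = 0) to the underside of the seat, each flush with a corner of the seat.

B is a rectangular beam 1854 mm long (x), 178 mm deep (y), 44 mm thick (z).

The beam spans the tops of two stools placed 1250 mm apart, resting at z = 422 mm.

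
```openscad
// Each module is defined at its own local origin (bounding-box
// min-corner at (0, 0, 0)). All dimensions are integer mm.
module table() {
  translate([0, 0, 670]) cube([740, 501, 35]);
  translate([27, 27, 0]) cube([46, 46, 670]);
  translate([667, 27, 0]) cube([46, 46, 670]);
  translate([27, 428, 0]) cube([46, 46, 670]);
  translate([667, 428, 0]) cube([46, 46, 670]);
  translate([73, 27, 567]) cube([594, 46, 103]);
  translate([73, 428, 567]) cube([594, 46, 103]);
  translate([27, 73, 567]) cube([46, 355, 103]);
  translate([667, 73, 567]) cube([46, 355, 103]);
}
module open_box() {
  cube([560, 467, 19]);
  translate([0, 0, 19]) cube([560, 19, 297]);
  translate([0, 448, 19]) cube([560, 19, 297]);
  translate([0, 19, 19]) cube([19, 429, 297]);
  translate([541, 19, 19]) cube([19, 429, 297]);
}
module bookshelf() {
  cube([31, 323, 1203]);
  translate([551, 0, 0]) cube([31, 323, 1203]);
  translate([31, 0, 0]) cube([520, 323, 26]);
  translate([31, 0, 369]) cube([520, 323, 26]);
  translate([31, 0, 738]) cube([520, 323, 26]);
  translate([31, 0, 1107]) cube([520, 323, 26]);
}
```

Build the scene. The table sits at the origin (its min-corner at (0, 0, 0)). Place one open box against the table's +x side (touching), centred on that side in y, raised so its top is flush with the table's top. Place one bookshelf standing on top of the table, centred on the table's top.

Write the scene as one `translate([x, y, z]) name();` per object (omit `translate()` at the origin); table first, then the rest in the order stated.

table();
translate([740, 17, 389]) open_box();
translate([79, 89, 705]) bookshelf();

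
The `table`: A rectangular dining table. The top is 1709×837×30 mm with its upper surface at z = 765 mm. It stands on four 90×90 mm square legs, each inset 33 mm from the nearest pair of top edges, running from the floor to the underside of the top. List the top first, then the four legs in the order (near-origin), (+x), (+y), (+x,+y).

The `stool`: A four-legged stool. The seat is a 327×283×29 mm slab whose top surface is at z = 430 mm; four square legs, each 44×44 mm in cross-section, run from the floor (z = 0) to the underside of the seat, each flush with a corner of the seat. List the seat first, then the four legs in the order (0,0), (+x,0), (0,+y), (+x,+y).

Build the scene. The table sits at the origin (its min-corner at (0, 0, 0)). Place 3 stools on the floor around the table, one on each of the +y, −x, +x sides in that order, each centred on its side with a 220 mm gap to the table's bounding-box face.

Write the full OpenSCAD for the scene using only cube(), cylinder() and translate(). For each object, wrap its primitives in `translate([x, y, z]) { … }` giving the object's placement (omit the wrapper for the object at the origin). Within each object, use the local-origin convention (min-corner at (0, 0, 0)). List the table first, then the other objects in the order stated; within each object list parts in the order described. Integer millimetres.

translate([0, 0, 735]) cube([1709, 837, 30]);
translate([33, 33, 0]) cube([90, 90, 735]);
translate([1586, 33, 0]) cube([90, 90, 735]);
translate([33, 714, 0]) cube([90, 90, 735]);
translate([1586, 714, 0]) cube([90, 90, 735]);
translate([691, 1057, 0]) {
  translate([0, 0, 401]) cube([327, 283, 29]);
  cube([44, 44, 401]);
  translate([283, 0, 0]) cube([44, 44, 401]);
  translate([0, 239, 0]) cube([44, 44, 401]);
  translate([283, 239, 0]) cube([44, 44, 401]);
}
translate([-547, 277, 0]) {
  translate([0, 0, 401]) cube([327, 283, 29]);
  cube([44, 44, 401]);
  translate([283, 0, 0]) cube([44, 44, 401]);
  translate([0, 239, 0]) cube([44, 44, 401]);
  translate([283, 239, 0]) cube([44, 44, 401]);
}
translate([1929, 277, 0]) {
  translate([0, 0, 401]) cube([327, 283, 29]);
  cube([44, 44, 401]);
  translate([283, 0, 0]) cube([44, 44, 401]);
  translate([0, 239, 0]) cube([44, 44, 401]);
  translate([283, 239, 0]) cube([44, 44, 401]);
}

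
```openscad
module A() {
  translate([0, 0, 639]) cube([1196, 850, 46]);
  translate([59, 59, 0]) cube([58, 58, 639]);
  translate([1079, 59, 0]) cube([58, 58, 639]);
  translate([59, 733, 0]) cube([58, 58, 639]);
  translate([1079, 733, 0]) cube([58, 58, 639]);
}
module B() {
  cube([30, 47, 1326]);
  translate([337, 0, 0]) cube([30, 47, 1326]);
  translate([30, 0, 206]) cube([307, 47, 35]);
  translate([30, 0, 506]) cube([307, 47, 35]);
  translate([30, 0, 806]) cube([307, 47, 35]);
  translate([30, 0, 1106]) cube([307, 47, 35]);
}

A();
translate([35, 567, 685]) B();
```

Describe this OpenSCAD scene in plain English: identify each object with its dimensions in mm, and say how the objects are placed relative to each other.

A is a rectangular dining table. The top is 1196×850×46 mm with its upper surface at z = 685 mm. It stands on four 58×58 mm square legs, each inset 59 mm from the nearest pair of top edges, running from the floor to the underside of the top.

B is a wooden ladder with two side rails of 30×47 mm section and 1326 mm height, set 367 mm apart overall. Between them run 4 rectangular rungs (47 mm deep, 35 mm thick), front faces flush with the rails' −y face. The bottom of the first rung is 206 mm above the floor and each subsequent rung is 300 mm higher than the one below.

The ladder is on top of the table.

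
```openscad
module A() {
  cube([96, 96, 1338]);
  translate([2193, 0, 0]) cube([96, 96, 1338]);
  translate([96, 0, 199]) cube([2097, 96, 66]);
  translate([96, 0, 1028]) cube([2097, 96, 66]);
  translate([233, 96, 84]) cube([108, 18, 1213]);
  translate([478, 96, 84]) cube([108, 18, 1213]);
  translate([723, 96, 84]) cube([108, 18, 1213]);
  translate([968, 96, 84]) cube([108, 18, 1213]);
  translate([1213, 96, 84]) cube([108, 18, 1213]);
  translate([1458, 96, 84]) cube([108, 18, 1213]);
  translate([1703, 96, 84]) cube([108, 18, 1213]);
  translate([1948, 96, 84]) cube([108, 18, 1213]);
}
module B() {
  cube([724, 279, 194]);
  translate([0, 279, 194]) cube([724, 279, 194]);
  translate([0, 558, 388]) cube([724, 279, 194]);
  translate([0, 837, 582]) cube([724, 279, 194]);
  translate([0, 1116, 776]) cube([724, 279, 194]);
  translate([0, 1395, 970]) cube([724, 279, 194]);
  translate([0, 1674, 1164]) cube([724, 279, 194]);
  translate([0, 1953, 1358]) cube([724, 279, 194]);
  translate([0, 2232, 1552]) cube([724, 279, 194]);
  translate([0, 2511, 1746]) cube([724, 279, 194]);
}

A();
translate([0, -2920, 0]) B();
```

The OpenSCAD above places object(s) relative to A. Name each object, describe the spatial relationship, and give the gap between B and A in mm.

A is a fence section. B is a staircase. The staircase is on the floor beside the fence section on its −y side. The gap between the staircase and the fence section is 130 mm.

The staircase's nearest face is 130 mm from the fence section's −y face.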